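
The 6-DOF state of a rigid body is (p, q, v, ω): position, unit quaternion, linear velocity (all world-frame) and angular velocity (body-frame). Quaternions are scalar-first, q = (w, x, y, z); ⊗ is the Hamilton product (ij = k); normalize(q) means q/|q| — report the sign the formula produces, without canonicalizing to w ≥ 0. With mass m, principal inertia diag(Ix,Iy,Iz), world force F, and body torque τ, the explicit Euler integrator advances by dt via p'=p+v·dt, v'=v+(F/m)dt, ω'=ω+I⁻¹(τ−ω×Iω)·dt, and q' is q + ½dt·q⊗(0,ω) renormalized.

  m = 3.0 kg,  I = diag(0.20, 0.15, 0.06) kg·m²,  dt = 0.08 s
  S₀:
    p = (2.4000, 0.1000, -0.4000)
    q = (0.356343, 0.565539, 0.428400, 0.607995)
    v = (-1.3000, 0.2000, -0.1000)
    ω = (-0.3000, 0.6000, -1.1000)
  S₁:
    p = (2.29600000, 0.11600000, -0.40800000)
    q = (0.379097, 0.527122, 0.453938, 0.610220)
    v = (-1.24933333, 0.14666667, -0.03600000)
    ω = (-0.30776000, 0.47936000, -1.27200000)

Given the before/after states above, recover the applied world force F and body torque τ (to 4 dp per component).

F = (1.9000, -2.0000, 2.4000)
τ = (0.0400, -0.1800, -0.1200)

Δv = v₁−v₀ = (0.05066667, -0.05333333, 0.06400000)
applied force F = (1.9000, -2.0000, 2.4000)
rate change Δω = (-0.00776000, -0.12064000, -0.17200000)
τ = I·(Δω/dt) + ω₀×(Iω₀) = (0.0400, -0.1800, -0.1200)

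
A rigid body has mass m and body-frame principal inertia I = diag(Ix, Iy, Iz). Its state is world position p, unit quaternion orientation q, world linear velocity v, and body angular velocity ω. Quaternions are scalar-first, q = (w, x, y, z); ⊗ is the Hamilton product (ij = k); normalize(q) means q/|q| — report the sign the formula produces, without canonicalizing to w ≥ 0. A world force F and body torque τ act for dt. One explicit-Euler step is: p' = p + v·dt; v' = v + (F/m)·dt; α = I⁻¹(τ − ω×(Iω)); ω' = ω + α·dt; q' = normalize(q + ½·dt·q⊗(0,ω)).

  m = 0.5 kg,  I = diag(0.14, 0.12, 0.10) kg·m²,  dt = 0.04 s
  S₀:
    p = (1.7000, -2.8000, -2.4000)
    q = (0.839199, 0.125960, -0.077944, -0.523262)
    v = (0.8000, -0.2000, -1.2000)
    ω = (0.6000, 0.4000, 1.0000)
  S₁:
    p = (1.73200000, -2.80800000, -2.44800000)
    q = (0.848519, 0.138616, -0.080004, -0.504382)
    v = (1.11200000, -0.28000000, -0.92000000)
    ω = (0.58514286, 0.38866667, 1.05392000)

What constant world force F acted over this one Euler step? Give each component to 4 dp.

velocity change Δv = (0.31200000, -0.08000000, 0.28000000)
F = m·Δv/dt = (3.9000, -1.0000, 3.5000)

F = (3.9000, -1.0000, 3.5000)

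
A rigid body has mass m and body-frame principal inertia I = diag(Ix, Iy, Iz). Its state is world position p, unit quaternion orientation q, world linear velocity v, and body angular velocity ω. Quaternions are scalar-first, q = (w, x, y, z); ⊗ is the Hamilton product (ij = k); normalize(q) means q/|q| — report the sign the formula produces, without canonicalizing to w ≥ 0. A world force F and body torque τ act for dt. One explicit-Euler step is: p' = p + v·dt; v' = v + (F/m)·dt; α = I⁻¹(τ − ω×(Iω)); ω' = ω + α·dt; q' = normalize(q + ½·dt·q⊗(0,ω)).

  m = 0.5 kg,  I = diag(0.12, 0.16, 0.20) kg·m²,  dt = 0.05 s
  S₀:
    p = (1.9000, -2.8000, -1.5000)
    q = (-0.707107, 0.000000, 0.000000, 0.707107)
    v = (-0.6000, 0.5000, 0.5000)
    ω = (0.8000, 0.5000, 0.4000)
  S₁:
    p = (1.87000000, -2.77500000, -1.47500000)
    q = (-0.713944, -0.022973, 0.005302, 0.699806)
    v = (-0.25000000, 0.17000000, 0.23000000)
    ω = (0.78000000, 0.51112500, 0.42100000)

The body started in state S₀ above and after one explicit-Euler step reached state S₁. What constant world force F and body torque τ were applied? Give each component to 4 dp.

F = (3.5000, -3.3000, -2.7000)
τ = (-0.0400, 0.0100, 0.1000)

v₁ − v₀ = (0.35000000, -0.33000000, -0.27000000)
applied force F = (3.5000, -3.3000, -2.7000)
rate change Δω = (-0.02000000, 0.01112500, 0.02100000)
applied torque τ = (-0.0400, 0.0100, 0.1000)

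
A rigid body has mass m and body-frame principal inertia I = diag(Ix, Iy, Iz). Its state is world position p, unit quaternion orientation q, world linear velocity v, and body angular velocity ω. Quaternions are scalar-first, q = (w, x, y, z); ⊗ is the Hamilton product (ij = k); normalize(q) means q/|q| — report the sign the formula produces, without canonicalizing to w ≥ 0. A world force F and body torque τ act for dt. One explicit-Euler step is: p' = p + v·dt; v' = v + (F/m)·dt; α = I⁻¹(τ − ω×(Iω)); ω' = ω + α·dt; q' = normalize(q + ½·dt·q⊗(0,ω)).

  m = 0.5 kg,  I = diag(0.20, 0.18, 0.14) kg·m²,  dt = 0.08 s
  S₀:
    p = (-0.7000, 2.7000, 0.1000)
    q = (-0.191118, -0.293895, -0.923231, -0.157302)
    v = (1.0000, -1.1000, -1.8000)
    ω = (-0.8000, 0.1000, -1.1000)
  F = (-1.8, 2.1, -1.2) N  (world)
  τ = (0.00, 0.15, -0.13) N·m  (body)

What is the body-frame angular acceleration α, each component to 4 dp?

ω×(Iω) gyroscopic = (0.0044, 0.0528, 0.0016)
α = I⁻¹(τ − ω×Iω) = (-0.0220, 0.5400, -0.9400)

α = (-0.0220, 0.5400, -0.9400)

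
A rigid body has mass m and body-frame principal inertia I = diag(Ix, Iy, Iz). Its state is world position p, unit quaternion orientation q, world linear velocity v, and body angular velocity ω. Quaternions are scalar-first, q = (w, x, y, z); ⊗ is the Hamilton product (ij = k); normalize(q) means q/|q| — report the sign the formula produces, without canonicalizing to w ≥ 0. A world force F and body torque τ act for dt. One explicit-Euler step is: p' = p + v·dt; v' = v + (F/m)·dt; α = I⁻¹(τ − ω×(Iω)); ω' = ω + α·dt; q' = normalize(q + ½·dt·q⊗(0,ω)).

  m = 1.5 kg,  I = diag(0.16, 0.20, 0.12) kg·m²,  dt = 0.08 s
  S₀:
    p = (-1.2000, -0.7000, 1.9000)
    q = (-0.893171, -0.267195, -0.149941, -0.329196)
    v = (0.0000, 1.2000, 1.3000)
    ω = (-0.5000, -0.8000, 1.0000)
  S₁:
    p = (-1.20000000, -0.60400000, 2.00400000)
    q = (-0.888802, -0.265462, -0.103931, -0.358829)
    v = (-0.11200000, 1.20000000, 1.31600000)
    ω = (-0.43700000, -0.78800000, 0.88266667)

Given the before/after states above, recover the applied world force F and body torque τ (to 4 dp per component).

F = (-2.1000, 0.0000, 0.3000)
τ = (0.1900, 0.0100, -0.1600)

ω₁ − ω₀ = (0.06300000, 0.01200000, -0.11733333)
ω₀×(Iω₀) = (0.0640, -0.0200, 0.0160)
applied torque τ = (0.1900, 0.0100, -0.1600)
Δv = v₁−v₀ = (-0.11200000, 0.00000000, 0.01600000)
applied force F = (-2.1000, 0.0000, 0.3000)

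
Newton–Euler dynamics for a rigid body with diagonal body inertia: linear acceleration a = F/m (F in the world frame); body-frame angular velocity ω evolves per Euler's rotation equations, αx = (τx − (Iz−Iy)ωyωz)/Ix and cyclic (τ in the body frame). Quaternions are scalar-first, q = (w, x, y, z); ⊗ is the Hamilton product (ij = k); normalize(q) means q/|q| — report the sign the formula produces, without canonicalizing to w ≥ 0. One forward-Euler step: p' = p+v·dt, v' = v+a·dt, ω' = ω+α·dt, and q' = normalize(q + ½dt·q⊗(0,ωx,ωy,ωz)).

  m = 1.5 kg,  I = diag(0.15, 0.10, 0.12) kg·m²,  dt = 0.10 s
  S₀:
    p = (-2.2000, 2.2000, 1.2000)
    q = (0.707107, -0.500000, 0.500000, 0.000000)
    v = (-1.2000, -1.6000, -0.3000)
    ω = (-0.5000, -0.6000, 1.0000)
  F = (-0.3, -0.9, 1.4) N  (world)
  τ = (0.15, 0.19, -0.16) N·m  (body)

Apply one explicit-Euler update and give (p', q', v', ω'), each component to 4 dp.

a = (-0.2000, -0.6000, 0.9333)
new position p' = (-2.3200, 2.0400, 1.1700)
v' = v + a·dt = (-1.2200, -1.6600, -0.2067)
gyro term ω×Iω = (-0.0120, -0.0150, -0.0150)
(τ − ω×Iω)/I = (1.0800, 2.0500, -1.2083)
ω' = ω + α·dt = (-0.3920, -0.3950, 0.8792)
q⊗(0,ω) = (0.0500000, 0.1464465, 0.0757358, 1.2571070)
updated quaternion q' = (0.7082, -0.4917, 0.5028, 0.0627)

p' = (-2.3200, 2.0400, 1.1700)
q' = (0.7082, -0.4917, 0.5028, 0.0627)
v' = (-1.2200, -1.6600, -0.2067)
ω' = (-0.3920, -0.3950, 0.8792)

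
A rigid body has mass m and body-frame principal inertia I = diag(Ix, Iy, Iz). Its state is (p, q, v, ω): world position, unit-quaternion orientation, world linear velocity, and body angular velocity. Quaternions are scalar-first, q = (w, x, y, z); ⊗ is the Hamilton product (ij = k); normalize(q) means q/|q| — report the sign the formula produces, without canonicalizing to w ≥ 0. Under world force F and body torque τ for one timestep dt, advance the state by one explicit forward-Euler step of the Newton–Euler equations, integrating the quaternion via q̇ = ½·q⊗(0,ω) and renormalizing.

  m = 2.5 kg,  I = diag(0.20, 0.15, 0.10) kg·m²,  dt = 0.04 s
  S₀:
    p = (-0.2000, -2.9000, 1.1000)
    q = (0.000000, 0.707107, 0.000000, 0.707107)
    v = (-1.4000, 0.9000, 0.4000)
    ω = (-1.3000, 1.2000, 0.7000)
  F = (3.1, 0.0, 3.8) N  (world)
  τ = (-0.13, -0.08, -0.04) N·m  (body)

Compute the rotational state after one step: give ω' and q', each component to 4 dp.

angular accel α = (-0.4400, 0.0733, -1.1800)
ω' = ω + α·dt = (-1.3176, 1.2029, 0.6528)
2q̇ = q⊗(0,ω) = (0.4242642, -0.8485284, -1.4142140, 0.8485284)
q' = normalize(q + ½dt·q⊗(0,ω)) = (0.0085, 0.6896, -0.0283, 0.7236)

ω' = (-1.3176, 1.2029, 0.6528)
q' = (0.0085, 0.6896, -0.0283, 0.7236)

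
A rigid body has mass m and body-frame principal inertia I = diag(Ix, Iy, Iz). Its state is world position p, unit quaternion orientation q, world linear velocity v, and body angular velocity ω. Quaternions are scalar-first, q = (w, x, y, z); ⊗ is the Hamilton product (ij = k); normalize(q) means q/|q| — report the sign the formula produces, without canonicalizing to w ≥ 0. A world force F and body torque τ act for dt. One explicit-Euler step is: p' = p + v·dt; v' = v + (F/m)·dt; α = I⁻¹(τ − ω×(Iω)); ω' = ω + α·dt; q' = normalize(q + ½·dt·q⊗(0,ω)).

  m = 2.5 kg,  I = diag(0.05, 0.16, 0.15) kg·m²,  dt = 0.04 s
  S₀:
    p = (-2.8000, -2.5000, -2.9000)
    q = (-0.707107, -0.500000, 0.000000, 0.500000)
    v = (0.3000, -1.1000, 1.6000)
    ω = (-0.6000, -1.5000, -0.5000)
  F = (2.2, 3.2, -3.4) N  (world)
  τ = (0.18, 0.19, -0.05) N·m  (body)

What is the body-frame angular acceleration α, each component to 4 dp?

gyro term ω×Iω = (-0.0075, -0.0300, 0.0990)
(τ − ω×Iω)/I = (3.7500, 1.3750, -0.9933)

α = (3.7500, 1.3750, -0.9933)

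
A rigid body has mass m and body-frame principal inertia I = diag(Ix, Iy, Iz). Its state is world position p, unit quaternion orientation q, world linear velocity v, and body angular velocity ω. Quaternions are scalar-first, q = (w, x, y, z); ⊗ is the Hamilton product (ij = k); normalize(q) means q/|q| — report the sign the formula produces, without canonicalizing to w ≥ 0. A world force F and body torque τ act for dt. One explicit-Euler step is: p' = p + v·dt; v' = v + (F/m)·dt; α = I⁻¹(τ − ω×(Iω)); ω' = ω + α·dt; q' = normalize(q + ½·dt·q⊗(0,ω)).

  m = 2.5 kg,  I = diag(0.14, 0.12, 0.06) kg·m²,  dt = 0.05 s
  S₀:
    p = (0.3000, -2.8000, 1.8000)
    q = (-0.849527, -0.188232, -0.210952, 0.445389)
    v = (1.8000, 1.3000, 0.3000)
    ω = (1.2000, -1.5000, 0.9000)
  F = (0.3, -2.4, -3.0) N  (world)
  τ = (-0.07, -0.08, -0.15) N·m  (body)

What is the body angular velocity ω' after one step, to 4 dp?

precession coupling ω×(Iω) = (0.0810, 0.0864, 0.0360)
angular accel α = (-1.0786, -1.3867, -3.1000)
ω' = ω + α·dt = (1.1461, -1.5693, 0.7450)

ω' = (1.1461, -1.5693, 0.7450)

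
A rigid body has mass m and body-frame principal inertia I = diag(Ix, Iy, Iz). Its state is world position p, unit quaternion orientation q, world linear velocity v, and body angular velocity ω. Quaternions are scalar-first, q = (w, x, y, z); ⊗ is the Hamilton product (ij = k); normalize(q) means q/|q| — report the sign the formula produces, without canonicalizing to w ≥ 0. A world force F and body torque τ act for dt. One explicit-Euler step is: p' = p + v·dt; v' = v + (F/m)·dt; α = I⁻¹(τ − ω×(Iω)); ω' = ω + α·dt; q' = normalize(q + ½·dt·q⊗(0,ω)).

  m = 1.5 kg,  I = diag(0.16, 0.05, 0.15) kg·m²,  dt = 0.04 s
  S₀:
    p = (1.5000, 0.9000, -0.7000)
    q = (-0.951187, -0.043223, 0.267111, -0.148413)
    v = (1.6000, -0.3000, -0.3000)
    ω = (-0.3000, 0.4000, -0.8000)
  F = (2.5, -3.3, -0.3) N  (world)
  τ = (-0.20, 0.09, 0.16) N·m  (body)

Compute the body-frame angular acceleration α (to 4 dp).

gyro term ω×Iω = (-0.0320, 0.0024, 0.0132)
angular accel α = (-1.0500, 1.7520, 0.9787)

α = (-1.0500, 1.7520, 0.9787)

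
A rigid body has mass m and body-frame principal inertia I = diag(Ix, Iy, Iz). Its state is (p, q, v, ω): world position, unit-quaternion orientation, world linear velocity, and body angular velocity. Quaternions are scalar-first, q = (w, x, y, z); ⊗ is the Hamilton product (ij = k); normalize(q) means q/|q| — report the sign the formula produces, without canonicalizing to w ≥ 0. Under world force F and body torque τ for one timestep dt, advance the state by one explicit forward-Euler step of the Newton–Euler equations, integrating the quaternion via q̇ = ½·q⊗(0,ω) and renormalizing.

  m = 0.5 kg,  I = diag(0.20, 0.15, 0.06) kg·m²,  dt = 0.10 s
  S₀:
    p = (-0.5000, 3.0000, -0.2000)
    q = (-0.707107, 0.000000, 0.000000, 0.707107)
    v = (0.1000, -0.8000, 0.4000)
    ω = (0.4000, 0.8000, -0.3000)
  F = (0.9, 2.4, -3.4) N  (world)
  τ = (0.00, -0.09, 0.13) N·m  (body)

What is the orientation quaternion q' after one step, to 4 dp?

Hamilton product q⊗(0,ω) = (0.2121321, -0.8485284, -0.2828428, 0.2121321)
updated quaternion q' = (-0.6957, -0.0424, -0.0141, 0.7169)

q' = (-0.6957, -0.0424, -0.0141, 0.7169)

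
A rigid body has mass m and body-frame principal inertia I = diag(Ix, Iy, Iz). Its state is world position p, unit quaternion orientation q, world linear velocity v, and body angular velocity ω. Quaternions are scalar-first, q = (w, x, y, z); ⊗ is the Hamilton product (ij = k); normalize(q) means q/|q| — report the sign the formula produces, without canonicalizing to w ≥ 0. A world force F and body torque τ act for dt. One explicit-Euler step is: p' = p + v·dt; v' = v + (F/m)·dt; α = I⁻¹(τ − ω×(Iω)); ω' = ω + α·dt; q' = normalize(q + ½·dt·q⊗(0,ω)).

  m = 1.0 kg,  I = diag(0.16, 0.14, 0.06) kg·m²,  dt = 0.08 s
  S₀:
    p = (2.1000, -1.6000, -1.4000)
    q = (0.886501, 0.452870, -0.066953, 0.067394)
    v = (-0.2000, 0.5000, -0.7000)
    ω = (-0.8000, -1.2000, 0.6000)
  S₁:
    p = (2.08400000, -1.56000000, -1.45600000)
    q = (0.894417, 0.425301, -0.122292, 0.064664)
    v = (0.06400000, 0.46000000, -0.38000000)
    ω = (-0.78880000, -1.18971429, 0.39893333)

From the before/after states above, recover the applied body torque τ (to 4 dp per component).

rate change Δω = (0.01120000, 0.01028571, -0.20106667)
τ = I·(Δω/dt) + ω₀×(Iω₀) = (0.0800, -0.0300, -0.1700)

τ = (0.0800, -0.0300, -0.1700)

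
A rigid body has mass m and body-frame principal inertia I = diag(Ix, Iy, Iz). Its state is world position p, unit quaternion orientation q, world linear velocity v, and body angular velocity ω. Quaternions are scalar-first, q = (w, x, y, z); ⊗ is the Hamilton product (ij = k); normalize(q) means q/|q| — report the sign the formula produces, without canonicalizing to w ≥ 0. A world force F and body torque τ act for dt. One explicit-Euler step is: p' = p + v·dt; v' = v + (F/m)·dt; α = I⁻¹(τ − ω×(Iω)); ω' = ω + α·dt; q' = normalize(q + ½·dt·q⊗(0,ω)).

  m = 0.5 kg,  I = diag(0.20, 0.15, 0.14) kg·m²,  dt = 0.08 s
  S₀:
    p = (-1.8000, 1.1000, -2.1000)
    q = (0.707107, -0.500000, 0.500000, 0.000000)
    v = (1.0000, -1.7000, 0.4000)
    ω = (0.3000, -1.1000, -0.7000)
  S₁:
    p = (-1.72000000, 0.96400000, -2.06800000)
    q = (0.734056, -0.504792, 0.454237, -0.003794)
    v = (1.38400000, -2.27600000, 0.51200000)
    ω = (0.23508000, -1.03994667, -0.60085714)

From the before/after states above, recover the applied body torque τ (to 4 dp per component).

ω₁ − ω₀ = (-0.06492000, 0.06005333, 0.09914286)
I·α + gyro = (-0.1700, 0.1000, 0.1900)

τ = (-0.1700, 0.1000, 0.1900)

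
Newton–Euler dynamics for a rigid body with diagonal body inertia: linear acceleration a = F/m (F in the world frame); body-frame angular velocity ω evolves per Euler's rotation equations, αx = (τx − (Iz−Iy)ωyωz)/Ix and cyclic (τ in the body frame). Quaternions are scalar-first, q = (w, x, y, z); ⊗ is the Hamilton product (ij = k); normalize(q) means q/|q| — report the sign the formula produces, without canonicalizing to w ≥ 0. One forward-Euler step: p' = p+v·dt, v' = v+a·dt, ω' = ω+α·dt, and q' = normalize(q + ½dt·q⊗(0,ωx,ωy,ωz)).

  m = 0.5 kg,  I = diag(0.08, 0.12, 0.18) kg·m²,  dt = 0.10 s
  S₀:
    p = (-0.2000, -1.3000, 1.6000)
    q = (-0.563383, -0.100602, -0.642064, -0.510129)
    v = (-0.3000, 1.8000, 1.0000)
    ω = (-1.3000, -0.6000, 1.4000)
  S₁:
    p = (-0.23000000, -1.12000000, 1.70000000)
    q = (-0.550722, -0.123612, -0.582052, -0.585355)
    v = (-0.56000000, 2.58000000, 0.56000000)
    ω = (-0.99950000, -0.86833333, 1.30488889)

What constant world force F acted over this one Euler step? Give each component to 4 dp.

F = (-1.3000, 3.9000, -2.2000)

Δv = v₁−v₀ = (-0.26000000, 0.78000000, -0.44000000)
F = m·Δv/dt = (-1.3000, 3.9000, -2.2000)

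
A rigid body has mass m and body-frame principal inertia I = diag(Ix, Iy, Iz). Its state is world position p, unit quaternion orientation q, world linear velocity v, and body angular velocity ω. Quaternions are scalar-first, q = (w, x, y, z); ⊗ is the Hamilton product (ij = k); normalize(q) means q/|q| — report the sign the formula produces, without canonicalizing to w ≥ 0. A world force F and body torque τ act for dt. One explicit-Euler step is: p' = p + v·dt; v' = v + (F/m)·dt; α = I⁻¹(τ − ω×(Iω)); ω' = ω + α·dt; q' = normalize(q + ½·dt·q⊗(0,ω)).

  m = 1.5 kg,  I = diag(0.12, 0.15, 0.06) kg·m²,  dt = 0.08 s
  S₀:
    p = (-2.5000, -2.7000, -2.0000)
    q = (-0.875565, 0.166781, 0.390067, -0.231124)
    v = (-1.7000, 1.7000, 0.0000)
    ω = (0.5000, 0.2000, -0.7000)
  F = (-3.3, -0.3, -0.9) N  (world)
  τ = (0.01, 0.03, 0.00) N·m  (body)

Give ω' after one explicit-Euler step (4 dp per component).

(τ − ω×Iω)/I = (-0.0217, 0.3400, -0.0500)
new body rate ω' = (0.4983, 0.2272, -0.7040)

ω' = (0.4983, 0.2272, -0.7040)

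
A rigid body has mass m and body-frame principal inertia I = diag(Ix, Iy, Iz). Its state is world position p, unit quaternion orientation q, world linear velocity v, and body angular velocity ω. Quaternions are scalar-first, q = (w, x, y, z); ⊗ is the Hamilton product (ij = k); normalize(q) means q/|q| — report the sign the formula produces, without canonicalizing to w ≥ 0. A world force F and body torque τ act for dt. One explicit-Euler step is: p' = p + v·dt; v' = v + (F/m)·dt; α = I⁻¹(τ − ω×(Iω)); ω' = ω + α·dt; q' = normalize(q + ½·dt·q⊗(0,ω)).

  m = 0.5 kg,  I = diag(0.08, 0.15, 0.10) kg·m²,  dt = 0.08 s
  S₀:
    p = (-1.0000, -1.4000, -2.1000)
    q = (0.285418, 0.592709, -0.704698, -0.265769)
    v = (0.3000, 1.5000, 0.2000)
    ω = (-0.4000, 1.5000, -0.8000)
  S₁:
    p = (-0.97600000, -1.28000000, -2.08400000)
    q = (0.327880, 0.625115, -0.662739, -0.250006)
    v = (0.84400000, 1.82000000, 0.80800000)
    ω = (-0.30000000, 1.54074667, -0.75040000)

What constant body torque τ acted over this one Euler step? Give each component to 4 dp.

τ = (0.1600, 0.0700, 0.0200)

ω₁ − ω₀ = (0.10000000, 0.04074667, 0.04960000)
gyro term ω₀×Iω₀ = (0.0600, -0.0064, -0.0420)
τ = I·(Δω/dt) + ω₀×(Iω₀) = (0.1600, 0.0700, 0.0200)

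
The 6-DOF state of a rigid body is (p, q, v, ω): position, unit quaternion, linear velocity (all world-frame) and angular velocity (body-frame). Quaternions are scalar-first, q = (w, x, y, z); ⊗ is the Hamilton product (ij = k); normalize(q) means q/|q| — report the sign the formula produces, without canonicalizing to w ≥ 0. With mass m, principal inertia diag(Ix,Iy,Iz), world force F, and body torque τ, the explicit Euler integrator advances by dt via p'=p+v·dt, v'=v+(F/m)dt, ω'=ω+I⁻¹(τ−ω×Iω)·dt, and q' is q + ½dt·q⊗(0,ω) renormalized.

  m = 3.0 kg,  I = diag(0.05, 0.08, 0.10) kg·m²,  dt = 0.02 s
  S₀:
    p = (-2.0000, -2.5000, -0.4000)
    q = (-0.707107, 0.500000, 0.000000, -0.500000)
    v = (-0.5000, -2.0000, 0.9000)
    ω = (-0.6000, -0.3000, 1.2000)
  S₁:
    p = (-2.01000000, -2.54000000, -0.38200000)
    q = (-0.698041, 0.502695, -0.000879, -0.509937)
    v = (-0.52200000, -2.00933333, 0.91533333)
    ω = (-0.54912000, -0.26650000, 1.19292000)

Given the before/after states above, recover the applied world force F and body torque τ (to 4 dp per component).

velocity change Δv = (-0.02200000, -0.00933333, 0.01533333)
F = m·Δv/dt = (-3.3000, -1.4000, 2.3000)
ω₁ − ω₀ = (0.05088000, 0.03350000, -0.00708000)
τ = I·(Δω/dt) + ω₀×(Iω₀) = (0.1200, 0.1700, -0.0300)

F = (-3.3000, -1.4000, 2.3000)
τ = (0.1200, 0.1700, -0.0300)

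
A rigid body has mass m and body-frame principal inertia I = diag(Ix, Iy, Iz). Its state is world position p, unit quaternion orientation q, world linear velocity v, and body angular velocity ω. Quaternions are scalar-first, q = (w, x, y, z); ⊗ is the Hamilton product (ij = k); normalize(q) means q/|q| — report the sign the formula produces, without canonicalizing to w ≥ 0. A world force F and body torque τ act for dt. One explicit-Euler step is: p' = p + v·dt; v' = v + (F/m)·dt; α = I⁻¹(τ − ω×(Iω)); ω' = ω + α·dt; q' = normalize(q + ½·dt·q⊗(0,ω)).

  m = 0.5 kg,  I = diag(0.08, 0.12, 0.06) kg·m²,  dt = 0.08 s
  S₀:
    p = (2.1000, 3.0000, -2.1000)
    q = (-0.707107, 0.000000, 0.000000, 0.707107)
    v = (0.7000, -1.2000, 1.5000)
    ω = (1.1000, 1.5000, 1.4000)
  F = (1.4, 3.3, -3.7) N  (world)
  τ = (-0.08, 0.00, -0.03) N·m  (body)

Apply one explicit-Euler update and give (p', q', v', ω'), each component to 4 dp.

precession coupling ω×(Iω) = (-0.1260, 0.0308, 0.0660)
angular accel α = (0.5750, -0.2567, -1.6000)
ω + α·dt = (1.1460, 1.4795, 1.2720)
Hamilton product q⊗(0,ω) = (-0.9899498, -1.8384782, -0.2828428, -0.9899498)
q + ½dt·q⊗(0,ω), renormalized = (-0.7435, -0.0732, -0.0113, 0.6646)
linear accel F/m = (2.8000, 6.6000, -7.4000)
new position p' = (2.1560, 2.9040, -1.9800)
v' = v + a·dt = (0.9240, -0.6720, 0.9080)

p' = (2.1560, 2.9040, -1.9800)
q' = (-0.7435, -0.0732, -0.0113, 0.6646)
v' = (0.9240, -0.6720, 0.9080)
ω' = (1.1460, 1.4795, 1.2720)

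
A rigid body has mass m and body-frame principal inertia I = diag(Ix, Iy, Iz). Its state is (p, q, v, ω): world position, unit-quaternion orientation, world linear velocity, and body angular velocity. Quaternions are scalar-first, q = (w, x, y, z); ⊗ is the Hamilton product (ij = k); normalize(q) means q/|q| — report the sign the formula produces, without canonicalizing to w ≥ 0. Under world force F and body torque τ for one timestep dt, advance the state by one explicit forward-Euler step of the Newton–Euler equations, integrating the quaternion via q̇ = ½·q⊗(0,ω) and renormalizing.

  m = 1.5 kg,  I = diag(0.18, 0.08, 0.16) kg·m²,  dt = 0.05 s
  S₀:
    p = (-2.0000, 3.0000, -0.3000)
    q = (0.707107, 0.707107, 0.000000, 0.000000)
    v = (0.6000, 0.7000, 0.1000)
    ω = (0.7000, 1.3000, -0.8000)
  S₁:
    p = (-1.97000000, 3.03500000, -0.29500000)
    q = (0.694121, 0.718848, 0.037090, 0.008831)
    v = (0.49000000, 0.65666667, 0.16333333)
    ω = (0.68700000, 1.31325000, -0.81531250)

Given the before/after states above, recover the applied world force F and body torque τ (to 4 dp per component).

v₁ − v₀ = (-0.11000000, -0.04333333, 0.06333333)
applied force F = (-3.3000, -1.3000, 1.9000)
ω₁ − ω₀ = (-0.01300000, 0.01325000, -0.01531250)
gyro term ω₀×Iω₀ = (-0.0832, -0.0112, -0.0910)
τ = I·(Δω/dt) + ω₀×(Iω₀) = (-0.1300, 0.0100, -0.1400)

F = (-3.3000, -1.3000, 1.9000)
τ = (-0.1300, 0.0100, -0.1400)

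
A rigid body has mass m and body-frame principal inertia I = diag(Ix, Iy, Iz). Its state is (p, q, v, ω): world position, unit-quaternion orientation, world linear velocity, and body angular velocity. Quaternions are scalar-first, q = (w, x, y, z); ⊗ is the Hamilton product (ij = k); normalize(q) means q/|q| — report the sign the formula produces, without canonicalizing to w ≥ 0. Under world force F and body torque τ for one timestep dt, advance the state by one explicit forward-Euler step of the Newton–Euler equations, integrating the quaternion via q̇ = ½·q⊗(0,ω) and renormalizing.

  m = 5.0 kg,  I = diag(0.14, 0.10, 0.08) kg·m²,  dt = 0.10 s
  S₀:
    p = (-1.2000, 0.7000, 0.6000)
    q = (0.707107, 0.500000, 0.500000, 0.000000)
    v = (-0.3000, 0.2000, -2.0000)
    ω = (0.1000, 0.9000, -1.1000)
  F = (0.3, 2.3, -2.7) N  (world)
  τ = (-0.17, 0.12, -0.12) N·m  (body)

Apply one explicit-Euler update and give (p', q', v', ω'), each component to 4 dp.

p' = (-1.2300, 0.7200, 0.4000)
q' = (0.6804, 0.4748, 0.5579, -0.0188)
v' = (-0.2940, 0.2460, -2.0540)
ω' = (-0.0356, 1.0266, -1.2455)

p' = p + v·dt = (-1.2300, 0.7200, 0.4000)
v' = v + a·dt = (-0.2940, 0.2460, -2.0540)
ω×(Iω) gyroscopic = (0.0198, -0.0066, -0.0036)
α = I⁻¹(τ − ω×Iω) = (-1.3557, 1.2660, -1.4550)
new body rate ω' = (-0.0356, 1.0266, -1.2455)
Hamilton product q⊗(0,ω) = (-0.5000000, -0.4792893, 1.1863963, -0.3778177)
q' = normalize(q + ½dt·q⊗(0,ω)) = (0.6804, 0.4748, 0.5579, -0.0188)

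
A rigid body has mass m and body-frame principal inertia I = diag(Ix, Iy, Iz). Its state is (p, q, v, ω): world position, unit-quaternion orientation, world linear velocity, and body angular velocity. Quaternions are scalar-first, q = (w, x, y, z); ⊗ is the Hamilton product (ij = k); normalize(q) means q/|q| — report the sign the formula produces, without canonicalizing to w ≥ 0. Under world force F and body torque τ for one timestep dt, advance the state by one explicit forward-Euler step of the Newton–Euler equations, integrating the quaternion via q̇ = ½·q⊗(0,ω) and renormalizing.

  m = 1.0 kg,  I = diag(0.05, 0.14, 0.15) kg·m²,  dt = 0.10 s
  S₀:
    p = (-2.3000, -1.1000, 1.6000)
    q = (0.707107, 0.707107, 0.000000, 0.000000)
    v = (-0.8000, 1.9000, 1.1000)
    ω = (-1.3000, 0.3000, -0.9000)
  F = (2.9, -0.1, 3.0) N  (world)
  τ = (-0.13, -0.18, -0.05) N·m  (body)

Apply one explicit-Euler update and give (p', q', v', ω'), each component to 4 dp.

p' = (-2.3800, -0.9100, 1.7100)
q' = (0.7506, 0.6590, 0.0423, -0.0211)
v' = (-0.5100, 1.8900, 1.4000)
ω' = (-1.5546, 0.2550, -0.9099)

a = F/m = (2.9000, -0.1000, 3.0000)
new position p' = (-2.3800, -0.9100, 1.7100)
new velocity v' = (-0.5100, 1.8900, 1.4000)
α = I⁻¹(τ − ω×Iω) = (-2.5460, -0.4500, -0.0993)
ω + α·dt = (-1.5546, 0.2550, -0.9099)
2q̇ = q⊗(0,ω) = (0.9192391, -0.9192391, 0.8485284, -0.4242642)
q' = normalize(q + ½dt·q⊗(0,ω)) = (0.7506, 0.6590, 0.0423, -0.0211)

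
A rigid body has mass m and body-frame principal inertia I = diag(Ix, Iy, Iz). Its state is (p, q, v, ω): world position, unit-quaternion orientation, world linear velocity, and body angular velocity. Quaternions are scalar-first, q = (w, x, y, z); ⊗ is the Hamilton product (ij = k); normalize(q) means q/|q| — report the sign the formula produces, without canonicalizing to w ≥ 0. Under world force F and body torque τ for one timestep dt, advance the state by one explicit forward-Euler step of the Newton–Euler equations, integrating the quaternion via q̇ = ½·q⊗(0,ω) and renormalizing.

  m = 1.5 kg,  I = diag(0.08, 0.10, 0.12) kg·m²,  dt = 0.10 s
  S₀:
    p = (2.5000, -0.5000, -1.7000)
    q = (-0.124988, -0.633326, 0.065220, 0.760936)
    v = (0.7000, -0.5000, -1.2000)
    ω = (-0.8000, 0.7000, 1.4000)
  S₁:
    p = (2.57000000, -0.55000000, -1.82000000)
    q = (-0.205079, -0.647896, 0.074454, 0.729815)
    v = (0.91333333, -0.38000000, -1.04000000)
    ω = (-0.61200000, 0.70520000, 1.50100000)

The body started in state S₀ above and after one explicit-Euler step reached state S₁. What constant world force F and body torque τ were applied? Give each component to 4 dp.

F = (3.2000, 1.8000, 2.4000)
τ = (0.1700, 0.0500, 0.1100)

Δv = v₁−v₀ = (0.21333333, 0.12000000, 0.16000000)
m·(v₁−v₀)/dt = (3.2000, 1.8000, 2.4000)
Δω = ω₁−ω₀ = (0.18800000, 0.00520000, 0.10100000)
precession coupling = (0.0196, 0.0448, -0.0112)
I·α + gyro = (0.1700, 0.0500, 0.1100)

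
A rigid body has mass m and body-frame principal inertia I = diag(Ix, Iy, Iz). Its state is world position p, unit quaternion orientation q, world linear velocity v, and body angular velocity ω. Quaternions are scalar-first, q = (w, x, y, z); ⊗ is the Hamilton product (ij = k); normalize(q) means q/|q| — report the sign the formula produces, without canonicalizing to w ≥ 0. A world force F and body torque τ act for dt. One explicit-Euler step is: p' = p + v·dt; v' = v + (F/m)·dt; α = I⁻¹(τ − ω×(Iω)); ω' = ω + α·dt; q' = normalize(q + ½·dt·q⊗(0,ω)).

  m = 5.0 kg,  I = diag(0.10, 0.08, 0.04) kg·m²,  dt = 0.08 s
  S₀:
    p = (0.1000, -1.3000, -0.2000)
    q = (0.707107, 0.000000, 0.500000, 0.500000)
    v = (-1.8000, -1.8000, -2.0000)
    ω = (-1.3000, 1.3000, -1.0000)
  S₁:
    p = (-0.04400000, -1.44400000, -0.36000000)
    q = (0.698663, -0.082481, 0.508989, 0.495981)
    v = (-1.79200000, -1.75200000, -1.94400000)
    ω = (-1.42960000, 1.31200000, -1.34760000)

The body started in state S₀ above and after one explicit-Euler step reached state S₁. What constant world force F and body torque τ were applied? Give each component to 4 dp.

F = (0.5000, 3.0000, 3.5000)
τ = (-0.1100, 0.0900, -0.1400)

Δω = ω₁−ω₀ = (-0.12960000, 0.01200000, -0.34760000)
precession coupling = (0.0520, 0.0780, 0.0338)
I·α + gyro = (-0.1100, 0.0900, -0.1400)
Δv = v₁−v₀ = (0.00800000, 0.04800000, 0.05600000)
applied force F = (0.5000, 3.0000, 3.5000)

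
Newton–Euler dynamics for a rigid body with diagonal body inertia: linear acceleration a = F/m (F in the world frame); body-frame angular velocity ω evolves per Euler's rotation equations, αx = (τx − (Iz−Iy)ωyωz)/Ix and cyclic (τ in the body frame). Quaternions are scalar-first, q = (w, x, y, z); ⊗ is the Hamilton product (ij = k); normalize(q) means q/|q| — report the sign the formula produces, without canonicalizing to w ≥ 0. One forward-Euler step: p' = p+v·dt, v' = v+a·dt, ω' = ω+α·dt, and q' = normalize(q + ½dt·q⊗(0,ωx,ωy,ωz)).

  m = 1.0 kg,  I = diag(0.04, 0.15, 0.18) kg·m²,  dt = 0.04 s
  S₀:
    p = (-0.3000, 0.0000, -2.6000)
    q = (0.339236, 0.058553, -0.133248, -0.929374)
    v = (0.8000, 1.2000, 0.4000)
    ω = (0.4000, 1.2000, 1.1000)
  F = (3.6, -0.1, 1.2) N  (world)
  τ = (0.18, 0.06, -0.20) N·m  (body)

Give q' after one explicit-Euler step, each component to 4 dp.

q⊗(0,ω) = (1.1587878, 1.1043704, -0.0290747, 0.4967224)
q + ½dt·q⊗(0,ω), renormalized = (0.3622, 0.0806, -0.1338, -0.9189)

q' = (0.3622, 0.0806, -0.1338, -0.9189)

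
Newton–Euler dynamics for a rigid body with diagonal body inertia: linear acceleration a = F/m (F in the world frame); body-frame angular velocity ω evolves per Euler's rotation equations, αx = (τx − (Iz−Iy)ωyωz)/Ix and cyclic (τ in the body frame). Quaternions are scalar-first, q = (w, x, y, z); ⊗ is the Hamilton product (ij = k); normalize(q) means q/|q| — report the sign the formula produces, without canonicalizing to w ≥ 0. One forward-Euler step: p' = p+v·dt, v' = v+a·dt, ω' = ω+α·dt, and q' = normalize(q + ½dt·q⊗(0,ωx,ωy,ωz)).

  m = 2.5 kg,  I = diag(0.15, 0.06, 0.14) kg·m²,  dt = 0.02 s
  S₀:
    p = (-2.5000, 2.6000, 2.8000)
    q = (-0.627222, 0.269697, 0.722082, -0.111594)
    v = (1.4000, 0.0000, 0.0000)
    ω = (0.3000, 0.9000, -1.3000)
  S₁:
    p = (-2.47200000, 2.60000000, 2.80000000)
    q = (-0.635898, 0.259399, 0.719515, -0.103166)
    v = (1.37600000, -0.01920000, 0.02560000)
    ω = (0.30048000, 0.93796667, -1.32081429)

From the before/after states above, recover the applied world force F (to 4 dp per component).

v₁ − v₀ = (-0.02400000, -0.01920000, 0.02560000)
m·(v₁−v₀)/dt = (-3.0000, -2.4000, 3.2000)

F = (-3.0000, -2.4000, 3.2000)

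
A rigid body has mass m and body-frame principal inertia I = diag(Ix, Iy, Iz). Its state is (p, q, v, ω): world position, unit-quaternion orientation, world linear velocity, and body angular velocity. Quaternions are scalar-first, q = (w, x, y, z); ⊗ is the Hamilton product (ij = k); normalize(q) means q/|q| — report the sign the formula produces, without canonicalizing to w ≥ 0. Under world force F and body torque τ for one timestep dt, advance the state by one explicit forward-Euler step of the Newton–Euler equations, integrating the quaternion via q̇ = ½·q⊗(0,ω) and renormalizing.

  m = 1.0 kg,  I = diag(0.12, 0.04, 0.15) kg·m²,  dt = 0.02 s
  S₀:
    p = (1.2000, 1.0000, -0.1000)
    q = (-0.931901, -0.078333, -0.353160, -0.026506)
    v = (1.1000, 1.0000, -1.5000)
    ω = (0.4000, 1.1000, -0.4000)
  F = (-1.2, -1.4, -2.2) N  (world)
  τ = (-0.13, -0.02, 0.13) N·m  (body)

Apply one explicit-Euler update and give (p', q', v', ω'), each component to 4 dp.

(τ − ω×Iω)/I = (-0.6800, -0.6200, 1.1013)
new body rate ω' = (0.3864, 1.0876, -0.3780)
q⊗(0,ω) = (0.4092068, -0.2023398, -1.0670267, 0.4278581)
q' = normalize(q + ½dt·q⊗(0,ω)) = (-0.9277, -0.0804, -0.3638, -0.0222)
p + v·dt = (1.2220, 1.0200, -0.1300)
v' = v + a·dt = (1.0760, 0.9720, -1.5440)

p' = (1.2220, 1.0200, -0.1300)
q' = (-0.9277, -0.0804, -0.3638, -0.0222)
v' = (1.0760, 0.9720, -1.5440)
ω' = (0.3864, 1.0876, -0.3780)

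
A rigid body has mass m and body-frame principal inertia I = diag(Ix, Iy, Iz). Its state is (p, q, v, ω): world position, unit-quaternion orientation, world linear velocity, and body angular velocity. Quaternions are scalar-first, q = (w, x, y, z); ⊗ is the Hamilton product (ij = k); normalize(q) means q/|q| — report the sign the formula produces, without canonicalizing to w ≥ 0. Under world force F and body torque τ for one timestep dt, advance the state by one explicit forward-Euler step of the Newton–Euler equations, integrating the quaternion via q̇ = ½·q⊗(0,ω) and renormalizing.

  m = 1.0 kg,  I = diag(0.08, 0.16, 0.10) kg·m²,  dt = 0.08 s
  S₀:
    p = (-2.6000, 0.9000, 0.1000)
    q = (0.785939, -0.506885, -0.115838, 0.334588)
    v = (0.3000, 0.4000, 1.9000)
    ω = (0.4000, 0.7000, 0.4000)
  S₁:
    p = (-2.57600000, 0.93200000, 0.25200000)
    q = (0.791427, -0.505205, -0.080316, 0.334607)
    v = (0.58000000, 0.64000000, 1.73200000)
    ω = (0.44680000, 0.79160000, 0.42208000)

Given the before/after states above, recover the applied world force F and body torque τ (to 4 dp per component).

F = (3.5000, 3.0000, -2.1000)
τ = (0.0300, 0.1800, 0.0500)

Δv = v₁−v₀ = (0.28000000, 0.24000000, -0.16800000)
applied force F = (3.5000, 3.0000, -2.1000)
ω₁ − ω₀ = (0.04680000, 0.09160000, 0.02208000)
ω₀×(Iω₀) = (-0.0168, -0.0032, 0.0224)
I·α + gyro = (0.0300, 0.1800, 0.0500)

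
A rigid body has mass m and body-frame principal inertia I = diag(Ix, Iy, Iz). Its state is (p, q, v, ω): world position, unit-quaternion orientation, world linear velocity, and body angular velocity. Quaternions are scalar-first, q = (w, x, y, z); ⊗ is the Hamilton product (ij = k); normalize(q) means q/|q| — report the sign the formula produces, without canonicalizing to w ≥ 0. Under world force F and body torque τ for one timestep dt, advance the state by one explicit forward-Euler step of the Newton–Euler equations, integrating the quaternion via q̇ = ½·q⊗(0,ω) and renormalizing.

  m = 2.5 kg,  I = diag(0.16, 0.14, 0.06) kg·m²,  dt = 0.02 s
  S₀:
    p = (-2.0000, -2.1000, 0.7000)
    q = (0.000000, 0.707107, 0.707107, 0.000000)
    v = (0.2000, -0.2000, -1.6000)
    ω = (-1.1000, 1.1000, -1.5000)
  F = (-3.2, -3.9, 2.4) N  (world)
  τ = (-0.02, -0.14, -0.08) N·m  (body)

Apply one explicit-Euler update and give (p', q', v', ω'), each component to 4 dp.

gyro term ω×Iω = (0.1320, 0.1650, 0.0242)
α = I⁻¹(τ − ω×Iω) = (-0.9500, -2.1786, -1.7367)
ω' = ω + α·dt = (-1.1190, 1.0564, -1.5347)
Hamilton product q⊗(0,ω) = (0.0000000, -1.0606605, 1.0606605, 1.5556354)
q' = normalize(q + ½dt·q⊗(0,ω)) = (0.0000, 0.6963, 0.7175, 0.0156)
linear accel F/m = (-1.2800, -1.5600, 0.9600)
new position p' = (-1.9960, -2.1040, 0.6680)
v' = v + a·dt = (0.1744, -0.2312, -1.5808)

p' = (-1.9960, -2.1040, 0.6680)
q' = (0.0000, 0.6963, 0.7175, 0.0156)
v' = (0.1744, -0.2312, -1.5808)
ω' = (-1.1190, 1.0564, -1.5347)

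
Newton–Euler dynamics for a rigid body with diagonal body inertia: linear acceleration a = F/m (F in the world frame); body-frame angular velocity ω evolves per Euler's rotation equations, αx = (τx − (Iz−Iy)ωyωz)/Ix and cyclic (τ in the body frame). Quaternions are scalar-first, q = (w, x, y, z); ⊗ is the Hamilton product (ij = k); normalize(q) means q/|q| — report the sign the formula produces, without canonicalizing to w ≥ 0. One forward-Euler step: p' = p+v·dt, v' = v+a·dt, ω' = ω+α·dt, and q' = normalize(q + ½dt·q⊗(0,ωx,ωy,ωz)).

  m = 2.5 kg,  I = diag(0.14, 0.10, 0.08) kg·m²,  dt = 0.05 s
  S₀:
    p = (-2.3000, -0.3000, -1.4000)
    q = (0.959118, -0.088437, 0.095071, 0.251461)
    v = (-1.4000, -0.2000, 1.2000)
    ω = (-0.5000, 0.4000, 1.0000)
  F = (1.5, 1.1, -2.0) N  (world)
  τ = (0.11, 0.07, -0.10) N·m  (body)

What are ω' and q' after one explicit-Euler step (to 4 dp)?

precession coupling ω×(Iω) = (-0.0080, -0.0300, 0.0080)
α = I⁻¹(τ − ω×Iω) = (0.8429, 1.0000, -1.3500)
ω + α·dt = (-0.4579, 0.4500, 0.9325)
Hamilton product q⊗(0,ω) = (-0.3337079, -0.4850724, 0.3463537, 0.9712787)
updated quaternion q' = (0.9504, -0.1005, 0.1037, 0.2756)

ω' = (-0.4579, 0.4500, 0.9325)
q' = (0.9504, -0.1005, 0.1037, 0.2756)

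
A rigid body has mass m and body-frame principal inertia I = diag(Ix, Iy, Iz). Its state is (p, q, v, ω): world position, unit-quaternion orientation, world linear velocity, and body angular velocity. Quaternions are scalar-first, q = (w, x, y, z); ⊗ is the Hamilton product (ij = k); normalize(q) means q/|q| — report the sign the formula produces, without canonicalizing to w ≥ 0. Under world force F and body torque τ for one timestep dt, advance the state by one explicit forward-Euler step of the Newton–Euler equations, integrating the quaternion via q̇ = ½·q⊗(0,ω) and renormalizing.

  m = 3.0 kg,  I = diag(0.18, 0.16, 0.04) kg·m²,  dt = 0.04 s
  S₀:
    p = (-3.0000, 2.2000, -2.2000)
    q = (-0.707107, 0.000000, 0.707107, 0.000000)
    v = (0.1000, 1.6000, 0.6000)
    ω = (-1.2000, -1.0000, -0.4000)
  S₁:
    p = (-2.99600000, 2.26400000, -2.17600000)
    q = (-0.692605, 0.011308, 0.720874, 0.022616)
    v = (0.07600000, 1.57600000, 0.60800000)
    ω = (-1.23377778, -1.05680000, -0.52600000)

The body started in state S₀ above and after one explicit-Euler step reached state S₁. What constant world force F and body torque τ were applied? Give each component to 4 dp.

Δv = v₁−v₀ = (-0.02400000, -0.02400000, 0.00800000)
F = m·Δv/dt = (-1.8000, -1.8000, 0.6000)
rate change Δω = (-0.03377778, -0.05680000, -0.12600000)
τ = I·(Δω/dt) + ω₀×(Iω₀) = (-0.2000, -0.1600, -0.1500)

F = (-1.8000, -1.8000, 0.6000)
τ = (-0.2000, -0.1600, -0.1500)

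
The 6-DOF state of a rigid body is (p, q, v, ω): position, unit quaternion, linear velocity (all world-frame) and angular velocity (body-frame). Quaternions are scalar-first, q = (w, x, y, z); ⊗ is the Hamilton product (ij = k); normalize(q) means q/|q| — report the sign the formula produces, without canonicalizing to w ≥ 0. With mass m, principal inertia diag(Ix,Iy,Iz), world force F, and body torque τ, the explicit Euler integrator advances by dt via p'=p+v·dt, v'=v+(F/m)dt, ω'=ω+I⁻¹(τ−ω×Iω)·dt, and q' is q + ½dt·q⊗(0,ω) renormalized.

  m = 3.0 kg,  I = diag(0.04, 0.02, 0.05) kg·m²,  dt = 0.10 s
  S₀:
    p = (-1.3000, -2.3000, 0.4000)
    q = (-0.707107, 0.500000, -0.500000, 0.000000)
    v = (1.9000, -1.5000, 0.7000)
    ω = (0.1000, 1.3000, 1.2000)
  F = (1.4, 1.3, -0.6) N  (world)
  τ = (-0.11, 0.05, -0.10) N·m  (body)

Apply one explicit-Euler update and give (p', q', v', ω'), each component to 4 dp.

p' = (-1.1100, -2.4500, 0.4700)
q' = (-0.6745, 0.4646, -0.5737, -0.0074)
v' = (1.9467, -1.4567, 0.6800)
ω' = (-0.2920, 1.5560, 1.0052)

angular accel α = (-3.9200, 2.5600, -1.9480)
ω' = ω + α·dt = (-0.2920, 1.5560, 1.0052)
q⊗(0,ω) = (0.6000000, -0.6707107, -1.5192391, -0.1485284)
q + ½dt·q⊗(0,ω), renormalized = (-0.6745, 0.4646, -0.5737, -0.0074)
a = (0.4667, 0.4333, -0.2000)
new position p' = (-1.1100, -2.4500, 0.4700)
new velocity v' = (1.9467, -1.4567, 0.6800)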